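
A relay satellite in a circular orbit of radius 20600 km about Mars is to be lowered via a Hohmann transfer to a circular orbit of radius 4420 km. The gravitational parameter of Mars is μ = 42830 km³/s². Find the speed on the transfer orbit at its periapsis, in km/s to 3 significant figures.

v = 3.99 km/s

Transfer-ellipse semi-major axis a_t = (r₁ + r₂)/2 = (20600 + 4420)/2 = 12510 km.
At periapsis, r = 4420 km.
Applying v² = μ(2/r − 1/a_t): v = 3.995 km/s.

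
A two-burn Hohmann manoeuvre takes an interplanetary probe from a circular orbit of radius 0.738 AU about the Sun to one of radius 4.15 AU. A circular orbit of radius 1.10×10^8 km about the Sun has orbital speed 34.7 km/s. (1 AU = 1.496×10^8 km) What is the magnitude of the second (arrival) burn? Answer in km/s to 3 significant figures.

Δv₂ = 6.58 km/s

From the circular-orbit relation v² = μ/r at r = 1.10×10^8 km: μ = v²r = (34.7)² × 1.10×10^8 = 1.32450×10^11 km³/s².
In km: r₁ = 0.738 × 1.496×10^8 = 1.104048×10^8 km; r₂ = 4.15 × 1.496×10^8 = 6.2084×10^8 km.
Semi-major axis of the transfer orbit: a_t = (1.104048×10^8 + 6.2084×10^8)/2 = 3.656224×10^8 km.
Circular speed at r = 6.2084×10^8 km: v_c = √(μ/r) = 14.606 km/s.
Vis-viva on the transfer ellipse at r = 6.2084×10^8 km gives v_t = √[μ(2/r − 1/a_t)] = 8.0263 km/s.
Δv₂ = |v_t − v_c| = |8.0263 − 14.606| = 6.580 km/s.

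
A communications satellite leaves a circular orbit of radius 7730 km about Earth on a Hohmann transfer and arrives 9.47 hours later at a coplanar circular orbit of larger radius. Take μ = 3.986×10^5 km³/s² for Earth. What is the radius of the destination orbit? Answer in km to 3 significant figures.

r₂ = 64400 km

Transfer time t = 9.47 hours = 34092 s, and t = π√(a_t³/μ).
So a_t = (μ t²/π²)^(1/3) = (3.986×10^5 × (34092)² / π²)^(1/3) = 36073 km.
Since a_t = (r₁ + r₂)/2, r₂ = 2a_t − r₁ = 2×36073 − 7730 = 64416 km.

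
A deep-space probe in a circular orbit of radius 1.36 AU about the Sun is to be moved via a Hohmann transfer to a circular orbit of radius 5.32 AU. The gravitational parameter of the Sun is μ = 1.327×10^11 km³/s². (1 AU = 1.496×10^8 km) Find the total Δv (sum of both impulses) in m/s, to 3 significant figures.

Δv = 11400 m/s

In km: r₁ = 1.36 × 1.496×10^8 = 2.03456×10^8 km; r₂ = 5.32 × 1.496×10^8 = 7.95872×10^8 km.
Transfer-ellipse semi-major axis a_t = (r₁ + r₂)/2 = (2.03456×10^8 + 7.95872×10^8)/2 = 4.99664×10^8 km.
At r₁ the circular-orbit speed is v₁ = √(μ/r₁) = 25.539 km/s.
On the transfer ellipse at r₁, vis-viva gives v_p = √[μ(2/r₁ − 1/a_t)] = 32.232 km/s.
First burn Δv₁ = |v_p − v₁| = 6.693 km/s.
Circular speed at r₂: v₂ = √(μ/r₂) = 12.913 km/s.
Transfer-orbit speed at r₂: v_a = √[μ(2/r₂ − 1/a_t)] = 8.2397 km/s.
Second burn Δv₂ = |v₂ − v_a| = 4.673 km/s.
Total Δv = Δv₁ + Δv₂ = 11.37 km/s.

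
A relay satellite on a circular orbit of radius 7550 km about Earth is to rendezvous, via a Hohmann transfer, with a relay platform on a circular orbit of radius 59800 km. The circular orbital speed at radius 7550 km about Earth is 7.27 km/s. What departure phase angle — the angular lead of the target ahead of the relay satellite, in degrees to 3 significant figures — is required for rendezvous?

φ = 104°

From the circular-orbit relation v² = μ/r at r = 7550 km: μ = v²r = (7.27)² × 7550 = 3.99039×10^5 km³/s².
Transfer-ellipse semi-major axis a_t = (r₁ + r₂)/2 = (7550 + 59800)/2 = 33675 km.
Transfer time t = π√(a_t³/μ) = 30732.9 s.
Target angular speed ω₂ = √(μ/r₂³) = 4.31973×10^-5 rad/s.
Angle swept by the target during transfer: ω₂·t = 1.32758 rad = 76.06°.
Arrival is 180° from departure on the ellipse, so φ = 180° − 76.06° = 104°.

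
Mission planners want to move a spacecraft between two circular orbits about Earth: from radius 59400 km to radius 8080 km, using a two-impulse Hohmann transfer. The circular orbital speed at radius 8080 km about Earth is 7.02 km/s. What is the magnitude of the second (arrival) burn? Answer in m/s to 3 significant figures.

From the circular-orbit relation v² = μ/r at r = 8080 km: μ = v²r = (7.02)² × 8080 = 3.98186×10^5 km³/s².
Transfer-ellipse semi-major axis a_t = (r₁ + r₂)/2 = (59400 + 8080)/2 = 33740 km.
On the circular orbit at r = 8080 km, v_c = √(μ/r) = 7.020 km/s.
Vis-viva on the transfer ellipse at r = 8080 km gives v_t = √[μ(2/r − 1/a_t)] = 9.314 km/s.
Δv₂ = |v_t − v_c| = |9.314 − 7.020| = 2.294 km/s.

Δv₂ = 2290 m/s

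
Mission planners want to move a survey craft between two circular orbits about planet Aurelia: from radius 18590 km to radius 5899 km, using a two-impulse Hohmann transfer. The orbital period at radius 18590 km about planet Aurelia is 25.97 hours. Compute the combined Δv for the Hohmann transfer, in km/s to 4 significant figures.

Δv = 0.8971 km/s

From Kepler's third law T² = 4π²r³/μ at r = 18590 km, T = 25.97 hours = 25.97 × 3600 s = 93492 s: μ = 4π²r³/T² = 29016.8 km³/s².
The Hohmann ellipse has a_t = (r₁ + r₂)/2 = 12244.5 km.
Circular speed at r₁: v₁ = √(μ/r₁) = √(29016.8/18590) = 1.2494 km/s.
Transfer-orbit speed at r₁ (vis-viva): v_a = √[μ(2/r₁ − 1/a_t)] = 0.86717 km/s.
First burn Δv₁ = |v_a − v₁| = 0.3822 km/s.
Circular speed at r₂: v₂ = √(μ/r₂) = 2.2179 km/s.
Transfer-orbit speed at r₂: v_p = √[μ(2/r₂ − 1/a_t)] = 2.7328 km/s.
Second burn Δv₂ = |v₂ − v_p| = 0.5149 km/s.
Δv = Δv₁ + Δv₂ = 0.3822 + 0.5149 = 0.8971 km/s.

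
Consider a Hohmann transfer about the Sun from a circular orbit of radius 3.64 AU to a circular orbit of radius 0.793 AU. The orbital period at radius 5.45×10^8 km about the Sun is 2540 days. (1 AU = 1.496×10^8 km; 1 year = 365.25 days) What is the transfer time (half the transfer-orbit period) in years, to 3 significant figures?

t = 1.65 years

From Kepler's third law T² = 4π²r³/μ at r = 5.45×10^8 km, T = 2540 days = 2540 × 86400 s = 2.19456×10^8 s: μ = 4π²r³/T² = 1.32695×10^11 km³/s².
In km: r₁ = 3.64 × 1.496×10^8 = 5.44544×10^8 km; r₂ = 0.793 × 1.496×10^8 = 1.186328×10^8 km.
Transfer-ellipse semi-major axis a_t = (r₁ + r₂)/2 = (5.44544×10^8 + 1.186328×10^8)/2 = 3.315884×10^8 km.
Half the transfer-orbit period gives t = π√(a_t³/μ) = 5.207×10^7 s.
Converting: 5.207×10^7 s ÷ 3.15576×10^7 s/year (365.25 × 86400) = 1.65 years.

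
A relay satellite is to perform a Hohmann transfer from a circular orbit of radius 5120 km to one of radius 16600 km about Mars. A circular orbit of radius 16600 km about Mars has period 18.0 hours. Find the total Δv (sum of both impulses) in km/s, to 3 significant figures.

Δv = 1.19 km/s

From Kepler's third law T² = 4π²r³/μ at r = 16600 km, T = 18.0 hours = 18.0 × 3600 s = 64800 s: μ = 4π²r³/T² = 43006.5 km³/s².
The Hohmann ellipse has a_t = (r₁ + r₂)/2 = 10860 km.
Circular speed at r₁: v₁ = √(μ/r₁) = √(43006.5/5120) = 2.898 km/s.
On the transfer ellipse at r₁, vis-viva gives v_p = √[μ(2/r₁ − 1/a_t)] = 3.583 km/s.
First burn Δv₁ = |v_p − v₁| = 0.6850 km/s.
Circular speed at r₂: v₂ = √(μ/r₂) = 1.6096 km/s.
Transfer-orbit speed at r₂: v_a = √[μ(2/r₂ − 1/a_t)] = 1.1052 km/s.
Second burn Δv₂ = |v₂ − v_a| = 0.5044 km/s.
Total Δv = Δv₁ + Δv₂ = 1.189 km/s.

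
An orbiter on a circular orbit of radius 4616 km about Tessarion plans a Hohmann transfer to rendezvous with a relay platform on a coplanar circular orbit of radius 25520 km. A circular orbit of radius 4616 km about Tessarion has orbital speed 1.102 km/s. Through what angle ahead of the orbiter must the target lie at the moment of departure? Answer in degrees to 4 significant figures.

φ = 98.34°

From the circular-orbit relation v² = μ/r at r = 4616 km: μ = v²r = (1.102)² × 4616 = 5605.69 km³/s².
Transfer-ellipse semi-major axis a_t = (r₁ + r₂)/2 = (4616 + 25520)/2 = 15068 km.
Transfer time t = π√(a_t³/μ) = 77610 s.
Target angular speed ω₂ = √(μ/r₂³) = 1.8365×10^-5 rad/s.
Angle swept by the target during transfer: ω₂·t = 1.4253 rad = 81.66°.
The orbiter traverses 180° on the transfer ellipse, so the target must lead by 180° − 81.66° = 98.34°.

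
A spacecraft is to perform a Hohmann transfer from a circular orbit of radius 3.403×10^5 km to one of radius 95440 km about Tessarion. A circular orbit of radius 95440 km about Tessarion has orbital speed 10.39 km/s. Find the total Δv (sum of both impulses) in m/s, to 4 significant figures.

From the circular-orbit relation v² = μ/r at r = 95440 km: μ = v²r = (10.39)² × 95440 = 1.03029×10^7 km³/s².
Transfer-ellipse semi-major axis a_t = (r₁ + r₂)/2 = (3.403×10^5 + 95440)/2 = 2.1787×10^5 km.
At r₁ the circular-orbit speed is v₁ = √(μ/r₁) = 5.5024 km/s.
Transfer-orbit speed at r₁ (vis-viva equation): v_a = √[μ(2/r₁ − 1/a_t)] = 3.6418 km/s.
First burn Δv₁ = |v_a − v₁| = 1.861 km/s.
At r₂, v₂ = √(μ/r₂) = 10.390 km/s.
Transfer-orbit speed at r₂: v_p = √[μ(2/r₂ − 1/a_t)] = 12.985 km/s.
Second burn Δv₂ = |v₂ − v_p| = 2.595 km/s.
Total Δv = Δv₁ + Δv₂ = 4.456 km/s.

Δv = 4456 m/s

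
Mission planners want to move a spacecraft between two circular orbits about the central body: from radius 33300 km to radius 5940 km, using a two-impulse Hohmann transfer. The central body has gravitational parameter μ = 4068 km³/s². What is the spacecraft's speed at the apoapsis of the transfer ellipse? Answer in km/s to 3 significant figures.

Transfer-ellipse semi-major axis a_t = (r₁ + r₂)/2 = (33300 + 5940)/2 = 19620 km.
The apoapsis of the transfer ellipse is at r = 33300 km.
Vis-viva: v = √[μ(2/r − 1/a_t)] = √[4068 × (2/33300 − 1/19620)] = 0.1923 km/s.

v = 0.192 km/s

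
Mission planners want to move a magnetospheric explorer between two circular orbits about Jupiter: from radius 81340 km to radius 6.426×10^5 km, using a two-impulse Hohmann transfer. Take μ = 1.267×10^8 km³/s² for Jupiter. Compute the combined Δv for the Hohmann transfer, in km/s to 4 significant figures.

Δv = 20.50 km/s

Semi-major axis of the transfer orbit: a_t = (81340 + 6.426×10^5)/2 = 3.6197×10^5 km.
Circular speed at r₁: v₁ = √(μ/r₁) = √(1.267×10^8/81340) = 39.467 km/s.
On the transfer ellipse at r₁, vis-viva gives v_p = √[μ(2/r₁ − 1/a_t)] = 52.586 km/s.
First burn Δv₁ = |v_p − v₁| = 13.119 km/s.
At r₂, v₂ = √(μ/r₂) = 14.0416 km/s.
Transfer-orbit speed at r₂: v_a = √[μ(2/r₂ − 1/a_t)] = 6.65631 km/s.
Second burn Δv₂ = |v₂ − v_a| = 7.3853 km/s.
Total Δv = Δv₁ + Δv₂ = 20.50 km/s.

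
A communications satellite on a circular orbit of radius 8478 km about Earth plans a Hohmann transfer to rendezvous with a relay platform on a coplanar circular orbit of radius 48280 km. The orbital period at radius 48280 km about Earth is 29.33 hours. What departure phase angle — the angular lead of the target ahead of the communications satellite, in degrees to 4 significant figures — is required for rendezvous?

From Kepler's third law T² = 4π²r³/μ at r = 48280 km, T = 29.33 hours = 29.33 × 3600 s = 1.05588×10^5 s: μ = 4π²r³/T² = 3.98504×10^5 km³/s².
The Hohmann ellipse has a_t = (r₁ + r₂)/2 = 28379 km.
The half-period of the transfer ellipse is t = π√(a_t³/μ) = 23792 s.
Target angular speed ω₂ = √(μ/r₂³) = 5.9507×10^-5 rad/s.
Angle swept by the target during transfer: ω₂·t = 1.4158 rad = 81.12°.
Arrival is 180° from departure on the ellipse, so φ = 180° − 81.12° = 98.88°.

φ = 98.88°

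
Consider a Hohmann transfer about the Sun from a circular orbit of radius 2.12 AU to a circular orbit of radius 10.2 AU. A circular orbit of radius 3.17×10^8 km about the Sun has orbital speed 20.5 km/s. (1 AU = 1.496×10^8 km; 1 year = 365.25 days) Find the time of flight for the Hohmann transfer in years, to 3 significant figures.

t = 7.63 years

From the circular-orbit relation v² = μ/r at r = 3.17×10^8 km: μ = v²r = (20.5)² × 3.17×10^8 = 1.33219×10^11 km³/s².
In km: r₁ = 2.12 × 1.496×10^8 = 3.17152×10^8 km; r₂ = 10.2 × 1.496×10^8 = 1.52592×10^9 km.
The Hohmann ellipse has a_t = (r₁ + r₂)/2 = 9.21536×10^8 km.
Transfer time t = π√(a_t³/μ) = π√((9.21536×10^8)³ / 1.33219×10^11) = 2.408×10^8 s.
Converting: 2.408×10^8 s ÷ 3.15576×10^7 s/year (365.25 × 86400) = 7.63 years.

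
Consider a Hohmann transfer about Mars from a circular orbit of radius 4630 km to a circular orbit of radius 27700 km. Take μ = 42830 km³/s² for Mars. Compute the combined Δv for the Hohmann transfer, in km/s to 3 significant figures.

Δv = 1.52 km/s

Semi-major axis of the transfer orbit: a_t = (4630 + 27700)/2 = 16165 km.
Circular speed at r₁: v₁ = √(μ/r₁) = √(42830/4630) = 3.0415 km/s.
Transfer-orbit speed at r₁ (vis-viva equation): v_p = √[μ(2/r₁ − 1/a_t)] = 3.9814 km/s.
First burn Δv₁ = |v_p − v₁| = 0.9399 km/s.
At r₂, v₂ = √(μ/r₂) = 1.2435 km/s.
Transfer-orbit speed at r₂: v_a = √[μ(2/r₂ − 1/a_t)] = 0.66548 km/s.
Second burn Δv₂ = |v₂ − v_a| = 0.5780 km/s.
Δv = Δv₁ + Δv₂ = 0.9399 + 0.5780 = 1.518 km/s.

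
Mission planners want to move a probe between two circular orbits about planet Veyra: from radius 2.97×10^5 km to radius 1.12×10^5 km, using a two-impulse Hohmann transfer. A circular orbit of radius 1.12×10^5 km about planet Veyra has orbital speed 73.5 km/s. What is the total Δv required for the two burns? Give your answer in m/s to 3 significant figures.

From the circular-orbit relation v² = μ/r at r = 1.12×10^5 km: μ = v²r = (73.5)² × 1.12×10^5 = 6.05052×10^8 km³/s².
The Hohmann ellipse has a_t = (r₁ + r₂)/2 = 2.045×10^5 km.
Circular speed at r₁: v₁ = √(μ/r₁) = √(6.05052×10^8/2.970×10^5) = 45.135 km/s.
Transfer-orbit speed at r₁ (vis-viva equation): v_a = √[μ(2/r₁ − 1/a_t)] = 33.403 km/s.
First burn Δv₁ = |v_a − v₁| = 11.73 km/s.
Circular speed at r₂: v₂ = √(μ/r₂) = 73.50 km/s.
Transfer-orbit speed at r₂: v_p = √[μ(2/r₂ − 1/a_t)] = 88.58 km/s.
Second burn Δv₂ = |v₂ − v_p| = 15.08 km/s.
Total Δv = Δv₁ + Δv₂ = 26.81 km/s.

Δv = 26800 m/s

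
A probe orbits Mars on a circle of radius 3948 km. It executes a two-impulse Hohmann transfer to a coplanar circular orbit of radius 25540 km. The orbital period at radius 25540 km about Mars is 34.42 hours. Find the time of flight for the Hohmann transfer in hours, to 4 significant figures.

From Kepler's third law T² = 4π²r³/μ at r = 25540 km, T = 34.42 hours = 34.42 × 3600 s = 1.23912×10^5 s: μ = 4π²r³/T² = 42834.7 km³/s².
Transfer-ellipse semi-major axis a_t = (r₁ + r₂)/2 = (3948 + 25540)/2 = 14744 km.
Transfer time t = π√(a_t³/μ) = π√((14744)³ / 42834.7) = 27175 s.
Converting: 27175 s ÷ 3600 s/hour = 7.549 hours.

t = 7.549 hours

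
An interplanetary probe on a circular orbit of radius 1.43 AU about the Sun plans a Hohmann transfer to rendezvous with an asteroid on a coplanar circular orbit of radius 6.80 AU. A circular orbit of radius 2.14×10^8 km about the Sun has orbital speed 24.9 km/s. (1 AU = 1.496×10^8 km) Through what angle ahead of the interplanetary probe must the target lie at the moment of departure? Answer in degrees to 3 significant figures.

φ = 95.3°

From the circular-orbit relation v² = μ/r at r = 2.14×10^8 km: μ = v²r = (24.9)² × 2.14×10^8 = 1.32682×10^11 km³/s².
In km: r₁ = 1.43 × 1.496×10^8 = 2.13928×10^8 km; r₂ = 6.80 × 1.496×10^8 = 1.01728×10^9 km.
Transfer-ellipse semi-major axis a_t = (r₁ + r₂)/2 = (2.13928×10^8 + 1.01728×10^9)/2 = 6.15604×10^8 km.
Transfer time t = π√(a_t³/μ) = 1.317×10^8 s.
The target's mean motion on its circular orbit is ω₂ = √(μ/r₂³) = 1.123×10^-8 rad/s.
Angle swept by the target during transfer: ω₂·t = 1.479 rad = 84.74°.
The interplanetary probe traverses 180° on the transfer ellipse, so the target must lead by 180° − 84.74° = 95.3°.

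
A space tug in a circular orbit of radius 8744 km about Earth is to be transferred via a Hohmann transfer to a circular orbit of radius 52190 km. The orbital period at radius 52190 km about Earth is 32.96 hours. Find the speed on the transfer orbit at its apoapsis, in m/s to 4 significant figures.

v = 1481 m/s

From Kepler's third law T² = 4π²r³/μ at r = 52190 km, T = 32.96 hours = 32.96 × 3600 s = 1.18656×10^5 s: μ = 4π²r³/T² = 3.98605×10^5 km³/s².
The Hohmann ellipse has a_t = (r₁ + r₂)/2 = 30467 km.
At apoapsis, r = 52190 km.
From the vis-viva equation, v = √[μ(2/r − 1/a_t)] = 1.481 km/s.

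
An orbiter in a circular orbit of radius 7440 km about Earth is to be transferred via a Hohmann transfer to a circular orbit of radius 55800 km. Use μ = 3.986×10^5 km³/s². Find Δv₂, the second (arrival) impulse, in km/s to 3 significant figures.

Δv₂ = 1.38 km/s

The Hohmann ellipse has a_t = (r₁ + r₂)/2 = 31620 km.
Circular speed at r = 55800 km: v_c = √(μ/r) = 2.6727 km/s.
Transfer-orbit speed at the same r (vis-viva, a = a_t): v_t = √[μ(2/r − 1/a_t)] = 1.2965 km/s.
Δv₂ = |v_t − v_c| = |1.2965 − 2.6727| = 1.376 km/s.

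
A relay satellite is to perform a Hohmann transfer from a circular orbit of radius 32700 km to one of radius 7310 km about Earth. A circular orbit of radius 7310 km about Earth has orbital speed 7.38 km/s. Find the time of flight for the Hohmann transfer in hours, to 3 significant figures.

t = 3.91 hours

From the circular-orbit relation v² = μ/r at r = 7310 km: μ = v²r = (7.38)² × 7310 = 3.98135×10^5 km³/s².
The Hohmann ellipse has a_t = (r₁ + r₂)/2 = 20005 km.
Half the transfer-orbit period gives t = π√(a_t³/μ) = 14090 s.
Converting: 14090 s ÷ 3600 s/hour = 3.91 hours.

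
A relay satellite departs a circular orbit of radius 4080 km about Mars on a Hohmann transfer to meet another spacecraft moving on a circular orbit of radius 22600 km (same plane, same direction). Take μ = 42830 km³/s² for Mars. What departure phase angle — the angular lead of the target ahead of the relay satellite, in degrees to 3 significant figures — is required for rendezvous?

Semi-major axis of the transfer orbit: a_t = (4080 + 22600)/2 = 13340 km.
Transfer time t = π√(a_t³/μ) = 23390 s.
The target's mean motion on its circular orbit is ω₂ = √(μ/r₂³) = 6.091×10^-5 rad/s.
Angle swept by the target during transfer: ω₂·t = 1.4247 rad = 81.63°.
Arrival is 180° from departure on the ellipse, so φ = 180° − 81.63° = 98.4°.

φ = 98.4°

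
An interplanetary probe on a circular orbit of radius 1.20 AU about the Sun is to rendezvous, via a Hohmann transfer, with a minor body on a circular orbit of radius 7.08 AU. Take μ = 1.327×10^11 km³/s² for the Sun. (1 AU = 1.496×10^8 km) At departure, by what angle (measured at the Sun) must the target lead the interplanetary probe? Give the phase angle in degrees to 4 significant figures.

In km: r₁ = 1.20 × 1.496×10^8 = 1.7952×10^8 km; r₂ = 7.08 × 1.496×10^8 = 1.059168×10^9 km.
Transfer-ellipse semi-major axis a_t = (r₁ + r₂)/2 = (1.7952×10^8 + 1.059168×10^9)/2 = 6.19344×10^8 km.
The half-period of the transfer ellipse is t = π√(a_t³/μ) = 1.329×10^8 s.
Target angular speed ω₂ = √(μ/r₂³) = 1.057×10^-8 rad/s.
Angle swept by the target during transfer: ω₂·t = 1.4048 rad = 80.49°.
Arrival is 180° from departure on the ellipse, so φ = 180° − 80.49° = 99.51°.

φ = 99.51°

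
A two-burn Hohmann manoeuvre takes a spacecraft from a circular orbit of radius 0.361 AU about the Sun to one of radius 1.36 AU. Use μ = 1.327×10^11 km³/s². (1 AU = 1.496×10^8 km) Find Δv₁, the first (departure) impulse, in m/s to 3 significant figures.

Δv₁ = 12700 m/s

In km: r₁ = 0.361 × 1.496×10^8 = 5.40056×10^7 km; r₂ = 1.36 × 1.496×10^8 = 2.03456×10^8 km.
The Hohmann ellipse has a_t = (r₁ + r₂)/2 = 1.287308×10^8 km.
Circular speed at r = 5.40056×10^7 km: v_c = √(μ/r) = 49.57 km/s.
Transfer-orbit speed at the same r (vis-viva, a = a_t): v_t = √[μ(2/r − 1/a_t)] = 62.32 km/s.
Δv₁ = |v_t − v_c| = |62.32 − 49.57| = 12.75 km/s.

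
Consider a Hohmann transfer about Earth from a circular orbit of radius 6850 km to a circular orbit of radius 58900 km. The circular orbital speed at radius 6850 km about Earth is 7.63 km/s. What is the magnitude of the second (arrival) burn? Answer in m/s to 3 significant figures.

From the circular-orbit relation v² = μ/r at r = 6850 km: μ = v²r = (7.63)² × 6850 = 3.98786×10^5 km³/s².
Semi-major axis of the transfer orbit: a_t = (6850 + 58900)/2 = 32875 km.
Circular speed at r = 58900 km: v_c = √(μ/r) = 2.602 km/s.
Vis-viva on the transfer ellipse at r = 58900 km gives v_t = √[μ(2/r − 1/a_t)] = 1.188 km/s.
Δv₂ = |v_t − v_c| = |1.188 − 2.602| = 1.414 km/s.

Δv₂ = 1410 m/s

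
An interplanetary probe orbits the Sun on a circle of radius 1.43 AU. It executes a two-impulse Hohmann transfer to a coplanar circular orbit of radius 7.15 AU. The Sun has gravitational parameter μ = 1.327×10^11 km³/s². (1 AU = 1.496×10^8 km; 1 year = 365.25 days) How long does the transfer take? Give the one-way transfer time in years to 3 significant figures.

t = 4.44 years

In km: r₁ = 1.43 × 1.496×10^8 = 2.13928×10^8 km; r₂ = 7.15 × 1.496×10^8 = 1.06964×10^9 km.
The Hohmann ellipse has a_t = (r₁ + r₂)/2 = 6.41784×10^8 km.
By Kepler's third law the transfer-orbit period is T = 2π√(a_t³/μ), so t = T/2 = 1.402×10^8 s.
Converting: 1.402×10^8 s ÷ 3.15576×10^7 s/year (365.25 × 86400) = 4.44 years.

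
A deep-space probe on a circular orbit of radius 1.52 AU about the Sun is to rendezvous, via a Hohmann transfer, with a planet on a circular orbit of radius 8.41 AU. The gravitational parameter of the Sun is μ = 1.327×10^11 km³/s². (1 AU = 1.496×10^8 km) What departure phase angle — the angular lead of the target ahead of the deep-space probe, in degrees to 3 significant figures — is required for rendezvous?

φ = 98.3°

In km: r₁ = 1.52 × 1.496×10^8 = 2.27392×10^8 km; r₂ = 8.41 × 1.496×10^8 = 1.258136×10^9 km.
Semi-major axis of the transfer orbit: a_t = (2.27392×10^8 + 1.258136×10^9)/2 = 7.42764×10^8 km.
The half-period of the transfer ellipse is t = π√(a_t³/μ) = 1.7457847×10^8 s.
Target angular speed ω₂ = √(μ/r₂³) = 8.1628925×10^-9 rad/s.
Angle swept by the target during transfer: ω₂·t = 1.425065 rad = 81.6502°.
Arrival is 180° from departure on the ellipse, so φ = 180° − 81.6502° = 98.3°.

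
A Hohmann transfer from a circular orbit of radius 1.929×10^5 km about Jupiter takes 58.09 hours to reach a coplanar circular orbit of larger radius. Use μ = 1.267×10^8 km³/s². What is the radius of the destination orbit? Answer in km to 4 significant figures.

Transfer time t = 58.09 hours = 2.09124×10^5 s, and t = π√(a_t³/μ).
So a_t = (μ t²/π²)^(1/3) = (1.267×10^8 × (2.09124×10^5)² / π²)^(1/3) = 8.2495×10^5 km.
Since a_t = (r₁ + r₂)/2, r₂ = 2a_t − r₁ = 2×8.2495×10^5 − 1.929×10^5 = 1.457×10^6 km.

r₂ = 1.457×10^6 km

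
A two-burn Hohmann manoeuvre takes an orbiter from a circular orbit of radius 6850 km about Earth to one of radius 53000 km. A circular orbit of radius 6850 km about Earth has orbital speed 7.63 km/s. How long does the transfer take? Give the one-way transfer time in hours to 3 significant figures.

From the circular-orbit relation v² = μ/r at r = 6850 km: μ = v²r = (7.63)² × 6850 = 3.98786×10^5 km³/s².
Transfer-ellipse semi-major axis a_t = (r₁ + r₂)/2 = (6850 + 53000)/2 = 29925 km.
Half the transfer-orbit period gives t = π√(a_t³/μ) = 25750 s.
Converting: 25750 s ÷ 3600 s/hour = 7.15 hours.

t = 7.15 hours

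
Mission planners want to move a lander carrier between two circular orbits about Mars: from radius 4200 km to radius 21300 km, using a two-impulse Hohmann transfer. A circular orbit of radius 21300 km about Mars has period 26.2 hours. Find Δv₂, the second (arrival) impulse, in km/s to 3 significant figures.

Δv₂ = 0.605 km/s

From Kepler's third law T² = 4π²r³/μ at r = 21300 km, T = 26.2 hours = 26.2 × 3600 s = 94320 s: μ = 4π²r³/T² = 42883.6 km³/s².
Transfer-ellipse semi-major axis a_t = (r₁ + r₂)/2 = (4200 + 21300)/2 = 12750 km.
On the circular orbit at r = 21300 km, v_c = √(μ/r) = 1.4189 km/s.
Transfer-orbit speed at the same r (vis-viva, a = a_t): v_t = √[μ(2/r − 1/a_t)] = 0.81438 km/s.
Δv₂ = |v_t − v_c| = |0.81438 − 1.4189| = 0.6045 km/s.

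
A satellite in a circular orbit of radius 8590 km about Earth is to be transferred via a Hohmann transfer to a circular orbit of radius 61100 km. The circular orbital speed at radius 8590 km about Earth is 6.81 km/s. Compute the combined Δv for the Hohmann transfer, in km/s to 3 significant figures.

From the circular-orbit relation v² = μ/r at r = 8590 km: μ = v²r = (6.81)² × 8590 = 3.98371×10^5 km³/s².
Semi-major axis of the transfer orbit: a_t = (8590 + 61100)/2 = 34845 km.
At r₁ the circular-orbit speed is v₁ = √(μ/r₁) = 6.8100 km/s.
On the transfer ellipse at r₁, vis-viva equation gives v_p = √[μ(2/r₁ − 1/a_t)] = 9.0177 km/s.
First burn Δv₁ = |v_p − v₁| = 2.2077 km/s.
Circular speed at r₂: v₂ = √(μ/r₂) = 2.5534 km/s.
Transfer-orbit speed at r₂: v_a = √[μ(2/r₂ − 1/a_t)] = 1.2678 km/s.
Second burn Δv₂ = |v₂ − v_a| = 1.2856 km/s.
Total Δv = Δv₁ + Δv₂ = 3.493 km/s.

Δv = 3.49 km/s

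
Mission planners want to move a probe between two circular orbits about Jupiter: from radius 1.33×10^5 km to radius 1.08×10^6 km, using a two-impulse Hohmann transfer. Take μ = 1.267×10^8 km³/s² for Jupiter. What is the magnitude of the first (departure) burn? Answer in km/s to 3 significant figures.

Semi-major axis of the transfer orbit: a_t = (1.330×10^5 + 1.080×10^6)/2 = 6.065×10^5 km.
On the circular orbit at r = 1.330×10^5 km, v_c = √(μ/r) = 30.865 km/s.
Vis-viva on the transfer ellipse at r = 1.330×10^5 km gives v_t = √[μ(2/r − 1/a_t)] = 41.187 km/s.
Δv₁ = |v_t − v_c| = |41.187 − 30.865| = 10.32 km/s.

Δv₁ = 10.3 km/s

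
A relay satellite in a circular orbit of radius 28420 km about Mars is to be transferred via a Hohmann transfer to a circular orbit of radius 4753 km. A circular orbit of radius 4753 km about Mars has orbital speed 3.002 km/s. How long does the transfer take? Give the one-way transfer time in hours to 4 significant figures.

t = 9.007 hours

From the circular-orbit relation v² = μ/r at r = 4753 km: μ = v²r = (3.002)² × 4753 = 42834.1 km³/s².
Transfer-ellipse semi-major axis a_t = (r₁ + r₂)/2 = (28420 + 4753)/2 = 16586.5 km.
Half the transfer-orbit period gives t = π√(a_t³/μ) = 32426 s.
Converting: 32426 s ÷ 3600 s/hour = 9.007 hours.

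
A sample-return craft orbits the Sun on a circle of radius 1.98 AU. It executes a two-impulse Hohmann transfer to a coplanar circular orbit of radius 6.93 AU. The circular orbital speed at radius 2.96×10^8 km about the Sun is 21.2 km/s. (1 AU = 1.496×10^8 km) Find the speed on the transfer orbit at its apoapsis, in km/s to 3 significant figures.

v = 7.55 km/s

From the circular-orbit relation v² = μ/r at r = 2.96×10^8 km: μ = v²r = (21.2)² × 2.96×10^8 = 1.33034×10^11 km³/s².
In km: r₁ = 1.98 × 1.496×10^8 = 2.96208×10^8 km; r₂ = 6.93 × 1.496×10^8 = 1.036728×10^9 km.
Transfer-ellipse semi-major axis a_t = (r₁ + r₂)/2 = (2.96208×10^8 + 1.036728×10^9)/2 = 6.66468×10^8 km.
The apoapsis of the transfer ellipse is at r = 1.036728×10^9 km.
From the vis-viva equation, v = √[μ(2/r − 1/a_t)] = 7.552 km/s.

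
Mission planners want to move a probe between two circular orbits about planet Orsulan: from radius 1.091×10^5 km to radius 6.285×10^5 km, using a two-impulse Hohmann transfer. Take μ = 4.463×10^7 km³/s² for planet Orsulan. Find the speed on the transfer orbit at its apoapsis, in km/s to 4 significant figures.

The Hohmann ellipse has a_t = (r₁ + r₂)/2 = 3.688×10^5 km.
The apoapsis of the transfer ellipse is at r = 6.285×10^5 km.
From the vis-viva equation, v = √[μ(2/r − 1/a_t)] = 4.583 km/s.

v = 4.583 km/s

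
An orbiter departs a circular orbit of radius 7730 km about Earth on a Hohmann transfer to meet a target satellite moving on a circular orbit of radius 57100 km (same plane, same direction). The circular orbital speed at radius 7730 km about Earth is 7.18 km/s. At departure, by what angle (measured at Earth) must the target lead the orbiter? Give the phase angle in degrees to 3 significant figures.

φ = 103°

From the circular-orbit relation v² = μ/r at r = 7730 km: μ = v²r = (7.18)² × 7730 = 3.98500×10^5 km³/s².
Transfer-ellipse semi-major axis a_t = (r₁ + r₂)/2 = (7730 + 57100)/2 = 32415 km.
Transfer time t = π√(a_t³/μ) = 29040 s.
Target angular speed ω₂ = √(μ/r₂³) = 4.627×10^-5 rad/s.
Angle swept by the target during transfer: ω₂·t = 1.3437 rad = 76.99°.
Arrival is 180° from departure on the ellipse, so φ = 180° − 76.99° = 103°.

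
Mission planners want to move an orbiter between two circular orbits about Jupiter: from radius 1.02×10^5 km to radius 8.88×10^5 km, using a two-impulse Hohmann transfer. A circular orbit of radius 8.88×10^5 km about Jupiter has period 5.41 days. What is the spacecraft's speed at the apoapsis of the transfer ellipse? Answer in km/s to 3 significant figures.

v = 5.42 km/s

From Kepler's third law T² = 4π²r³/μ at r = 8.88×10^5 km, T = 5.41 days = 5.41 × 86400 s = 4.67424×10^5 s: μ = 4π²r³/T² = 1.26525×10^8 km³/s².
The Hohmann ellipse has a_t = (r₁ + r₂)/2 = 4.950×10^5 km.
At apoapsis, r = 8.880×10^5 km.
Vis-viva: v = √[μ(2/r − 1/a_t)] = √[1.26525×10^8 × (2/8.880×10^5 − 1/4.950×10^5)] = 5.419 km/s.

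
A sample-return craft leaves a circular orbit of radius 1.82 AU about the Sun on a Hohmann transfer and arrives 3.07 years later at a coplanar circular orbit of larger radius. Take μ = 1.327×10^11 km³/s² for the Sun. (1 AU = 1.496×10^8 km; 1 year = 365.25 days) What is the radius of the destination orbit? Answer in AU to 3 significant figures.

r₂ = 4.89 AU

In km: r₁ = 1.82 × 1.496×10^8 = 2.72272×10^8 km.
Transfer time t = 3.07 years × 365.25 × 86400 s = 9.6881832×10^7 s, and t = π√(a_t³/μ).
So a_t = (μ t²/π²)^(1/3) = (1.327×10^11 × (9.6881832×10^7)² / π²)^(1/3) = 5.0159×10^8 km.
Since a_t = (r₁ + r₂)/2, r₂ = 2a_t − r₁ = 2×5.0159×10^8 − 2.72272×10^8 = 7.30908×10^8 km.
In AU: r₂ = 7.30908×10^8 / 1.496×10^8 = 4.89 AU.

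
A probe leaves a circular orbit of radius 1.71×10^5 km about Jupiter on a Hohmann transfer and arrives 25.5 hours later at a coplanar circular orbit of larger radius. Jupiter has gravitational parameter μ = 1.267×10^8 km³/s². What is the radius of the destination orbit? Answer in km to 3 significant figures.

r₂ = 7.82×10^5 km

Transfer time t = 25.5 hours = 91800 s, and t = π√(a_t³/μ).
So a_t = (μ t²/π²)^(1/3) = (1.267×10^8 × (91800)² / π²)^(1/3) = 4.7649×10^5 km.
Since a_t = (r₁ + r₂)/2, r₂ = 2a_t − r₁ = 2×4.7649×10^5 − 1.710×10^5 = 7.8198×10^5 km.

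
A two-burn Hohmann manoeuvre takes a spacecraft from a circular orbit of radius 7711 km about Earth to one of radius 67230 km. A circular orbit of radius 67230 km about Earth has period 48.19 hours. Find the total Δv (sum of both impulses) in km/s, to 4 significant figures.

Δv = 3.771 km/s

From Kepler's third law T² = 4π²r³/μ at r = 67230 km, T = 48.19 hours = 48.19 × 3600 s = 1.73484×10^5 s: μ = 4π²r³/T² = 3.98594×10^5 km³/s².
The Hohmann ellipse has a_t = (r₁ + r₂)/2 = 37470.5 km.
At r₁ the circular-orbit speed is v₁ = √(μ/r₁) = 7.1897 km/s.
Transfer-orbit speed at r₁ (vis-viva equation): v_p = √[μ(2/r₁ − 1/a_t)] = 9.6304 km/s.
First burn Δv₁ = |v_p − v₁| = 2.441 km/s.
At r₂, v₂ = √(μ/r₂) = 2.435 km/s.
Transfer-orbit speed at r₂: v_a = √[μ(2/r₂ − 1/a_t)] = 1.105 km/s.
Second burn Δv₂ = |v₂ − v_a| = 1.330 km/s.
Δv = Δv₁ + Δv₂ = 2.441 + 1.330 = 3.771 km/s.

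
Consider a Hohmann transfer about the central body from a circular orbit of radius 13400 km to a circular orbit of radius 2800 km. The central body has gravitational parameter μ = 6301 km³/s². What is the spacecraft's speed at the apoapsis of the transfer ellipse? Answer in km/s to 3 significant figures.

The Hohmann ellipse has a_t = (r₁ + r₂)/2 = 8100 km.
At apoapsis, r = 13400 km.
From the vis-viva equation, v = √[μ(2/r − 1/a_t)] = 0.4032 km/s.

v = 0.403 km/s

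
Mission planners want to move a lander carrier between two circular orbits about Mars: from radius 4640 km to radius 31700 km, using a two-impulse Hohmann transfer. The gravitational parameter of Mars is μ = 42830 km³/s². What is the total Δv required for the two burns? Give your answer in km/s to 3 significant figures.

Semi-major axis of the transfer orbit: a_t = (4640 + 31700)/2 = 18170 km.
At r₁ the circular-orbit speed is v₁ = √(μ/r₁) = 3.0382 km/s.
On the transfer ellipse at r₁, vis-viva gives v_p = √[μ(2/r₁ − 1/a_t)] = 4.0130 km/s.
First burn Δv₁ = |v_p − v₁| = 0.9748 km/s.
Circular speed at r₂: v₂ = √(μ/r₂) = 1.1624 km/s.
Transfer-orbit speed at r₂: v_a = √[μ(2/r₂ − 1/a_t)] = 0.58739 km/s.
Second burn Δv₂ = |v₂ − v_a| = 0.5750 km/s.
Δv = Δv₁ + Δv₂ = 0.9748 + 0.5750 = 1.550 km/s.

Δv = 1.55 km/s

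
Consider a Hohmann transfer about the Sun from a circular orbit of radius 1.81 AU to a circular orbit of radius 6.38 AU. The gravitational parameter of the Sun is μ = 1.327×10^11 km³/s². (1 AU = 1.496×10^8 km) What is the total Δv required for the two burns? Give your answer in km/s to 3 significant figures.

In km: r₁ = 1.81 × 1.496×10^8 = 2.70776×10^8 km; r₂ = 6.38 × 1.496×10^8 = 9.54448×10^8 km.
Semi-major axis of the transfer orbit: a_t = (2.70776×10^8 + 9.54448×10^8)/2 = 6.12612×10^8 km.
At r₁ the circular-orbit speed is v₁ = √(μ/r₁) = 22.1376 km/s.
On the transfer ellipse at r₁, vis-viva gives v_p = √[μ(2/r₁ − 1/a_t)] = 27.6321 km/s.
First burn Δv₁ = |v_p − v₁| = 5.49450 km/s.
At r₂, v₂ = √(μ/r₂) = 11.79124 km/s.
Transfer-orbit speed at r₂: v_a = √[μ(2/r₂ − 1/a_t)] = 7.839198 km/s.
Second burn Δv₂ = |v₂ − v_a| = 3.95204 km/s.
Δv = Δv₁ + Δv₂ = 5.49450 + 3.95204 = 9.447 km/s.

Δv = 9.45 km/s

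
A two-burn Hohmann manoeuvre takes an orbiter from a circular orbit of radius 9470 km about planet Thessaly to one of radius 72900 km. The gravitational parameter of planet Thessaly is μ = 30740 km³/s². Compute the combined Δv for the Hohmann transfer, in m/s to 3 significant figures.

Δv = 933 m/s

Transfer-ellipse semi-major axis a_t = (r₁ + r₂)/2 = (9470 + 72900)/2 = 41185 km.
Circular speed at r₁: v₁ = √(μ/r₁) = √(30740/9470) = 1.8017 km/s.
On the transfer ellipse at r₁, vis-viva equation gives v_p = √[μ(2/r₁ − 1/a_t)] = 2.3970 km/s.
First burn Δv₁ = |v_p − v₁| = 0.5953 km/s.
At r₂, v₂ = √(μ/r₂) = 0.6494 km/s.
Transfer-orbit speed at r₂: v_a = √[μ(2/r₂ − 1/a_t)] = 0.3114 km/s.
Second burn Δv₂ = |v₂ − v_a| = 0.3380 km/s.
Δv = Δv₁ + Δv₂ = 0.5953 + 0.3380 = 0.9333 km/s.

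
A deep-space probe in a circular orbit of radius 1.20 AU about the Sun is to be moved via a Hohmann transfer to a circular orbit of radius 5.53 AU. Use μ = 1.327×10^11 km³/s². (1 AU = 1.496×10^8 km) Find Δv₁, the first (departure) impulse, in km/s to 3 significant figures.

In km: r₁ = 1.20 × 1.496×10^8 = 1.7952×10^8 km; r₂ = 5.53 × 1.496×10^8 = 8.27288×10^8 km.
Transfer-ellipse semi-major axis a_t = (r₁ + r₂)/2 = (1.7952×10^8 + 8.27288×10^8)/2 = 5.03404×10^8 km.
Circular speed at r = 1.7952×10^8 km: v_c = √(μ/r) = 27.188 km/s.
Transfer-orbit speed at the same r (vis-viva, a = a_t): v_t = √[μ(2/r − 1/a_t)] = 34.854 km/s.
Δv₁ = |v_t − v_c| = |34.854 − 27.188| = 7.666 km/s.

Δv₁ = 7.67 km/s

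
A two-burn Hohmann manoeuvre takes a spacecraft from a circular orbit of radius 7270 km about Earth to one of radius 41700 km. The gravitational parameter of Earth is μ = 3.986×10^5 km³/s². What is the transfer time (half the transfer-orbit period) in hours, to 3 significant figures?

t = 5.30 hours

Transfer-ellipse semi-major axis a_t = (r₁ + r₂)/2 = (7270 + 41700)/2 = 24485 km.
By Kepler's third law the transfer-orbit period is T = 2π√(a_t³/μ), so t = T/2 = 19065 s.
Converting: 19065 s ÷ 3600 s/hour = 5.30 hours.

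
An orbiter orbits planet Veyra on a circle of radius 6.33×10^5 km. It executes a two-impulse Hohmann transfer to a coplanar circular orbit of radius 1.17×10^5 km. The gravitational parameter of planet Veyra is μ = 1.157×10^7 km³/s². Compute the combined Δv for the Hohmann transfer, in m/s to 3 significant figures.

Δv = 4860 m/s

The Hohmann ellipse has a_t = (r₁ + r₂)/2 = 3.750×10^5 km.
Circular speed at r₁: v₁ = √(μ/r₁) = √(1.157×10^7/6.330×10^5) = 4.275 km/s.
Transfer-orbit speed at r₁ (vis-viva): v_a = √[μ(2/r₁ − 1/a_t)] = 2.388 km/s.
First burn Δv₁ = |v_a − v₁| = 1.887 km/s.
Circular speed at r₂: v₂ = √(μ/r₂) = 9.944 km/s.
Transfer-orbit speed at r₂: v_p = √[μ(2/r₂ − 1/a_t)] = 12.92 km/s.
Second burn Δv₂ = |v₂ − v_p| = 2.976 km/s.
Total Δv = Δv₁ + Δv₂ = 4.863 km/s.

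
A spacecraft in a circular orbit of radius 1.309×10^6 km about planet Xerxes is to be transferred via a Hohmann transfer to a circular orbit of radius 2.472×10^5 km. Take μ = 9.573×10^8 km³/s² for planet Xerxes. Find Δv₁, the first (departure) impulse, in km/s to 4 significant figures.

Semi-major axis of the transfer orbit: a_t = (1.309×10^6 + 2.472×10^5)/2 = 7.781×10^5 km.
On the circular orbit at r = 1.309×10^6 km, v_c = √(μ/r) = 27.04 km/s.
Transfer-orbit speed at the same r (vis-viva, a = a_t): v_t = √[μ(2/r − 1/a_t)] = 15.24 km/s.
Δv₁ = |v_t − v_c| = |15.24 − 27.04| = 11.80 km/s.

Δv₁ = 11.80 km/s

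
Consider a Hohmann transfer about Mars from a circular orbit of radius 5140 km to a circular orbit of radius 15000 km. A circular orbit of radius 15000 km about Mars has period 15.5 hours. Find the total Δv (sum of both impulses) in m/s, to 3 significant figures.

From Kepler's third law T² = 4π²r³/μ at r = 15000 km, T = 15.5 hours = 15.5 × 3600 s = 55800 s: μ = 4π²r³/T² = 42792.2 km³/s².
The Hohmann ellipse has a_t = (r₁ + r₂)/2 = 10070 km.
At r₁ the circular-orbit speed is v₁ = √(μ/r₁) = 2.885367 km/s.
On the transfer ellipse at r₁, v² = μ(2/r − 1/a) gives v_p = √[μ(2/r₁ − 1/a_t)] = 3.521534 km/s.
First burn Δv₁ = |v_p − v₁| = 0.63617 km/s.
Circular speed at r₂: v₂ = √(μ/r₂) = 1.68903 km/s.
Transfer-orbit speed at r₂: v_a = √[μ(2/r₂ − 1/a_t)] = 1.20671 km/s.
Second burn Δv₂ = |v₂ − v_a| = 0.48232 km/s.
Δv = Δv₁ + Δv₂ = 0.63617 + 0.48232 = 1.118 km/s.

Δv = 1120 m/s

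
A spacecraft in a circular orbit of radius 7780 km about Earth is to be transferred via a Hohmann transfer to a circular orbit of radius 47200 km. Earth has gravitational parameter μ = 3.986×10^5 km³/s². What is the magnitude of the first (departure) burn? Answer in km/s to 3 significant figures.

Δv₁ = 2.22 km/s

The Hohmann ellipse has a_t = (r₁ + r₂)/2 = 27490 km.
Circular speed at r = 7780 km: v_c = √(μ/r) = 7.158 km/s.
Vis-viva on the transfer ellipse at r = 7780 km gives v_t = √[μ(2/r − 1/a_t)] = 9.379 km/s.
Δv₁ = |v_t − v_c| = |9.379 − 7.158| = 2.221 km/s.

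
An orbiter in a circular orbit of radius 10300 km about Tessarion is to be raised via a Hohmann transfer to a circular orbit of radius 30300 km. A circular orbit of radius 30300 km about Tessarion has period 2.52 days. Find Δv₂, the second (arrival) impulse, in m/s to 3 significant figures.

Δv₂ = 252 m/s

From Kepler's third law T² = 4π²r³/μ at r = 30300 km, T = 2.52 days = 2.52 × 86400 s = 2.17728×10^5 s: μ = 4π²r³/T² = 23166.4 km³/s².
Semi-major axis of the transfer orbit: a_t = (10300 + 30300)/2 = 20300 km.
On the circular orbit at r = 30300 km, v_c = √(μ/r) = 0.8744 km/s.
Vis-viva on the transfer ellipse at r = 30300 km gives v_t = √[μ(2/r − 1/a_t)] = 0.6228 km/s.
Δv₂ = |v_t − v_c| = |0.6228 − 0.8744| = 0.2516 km/s.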